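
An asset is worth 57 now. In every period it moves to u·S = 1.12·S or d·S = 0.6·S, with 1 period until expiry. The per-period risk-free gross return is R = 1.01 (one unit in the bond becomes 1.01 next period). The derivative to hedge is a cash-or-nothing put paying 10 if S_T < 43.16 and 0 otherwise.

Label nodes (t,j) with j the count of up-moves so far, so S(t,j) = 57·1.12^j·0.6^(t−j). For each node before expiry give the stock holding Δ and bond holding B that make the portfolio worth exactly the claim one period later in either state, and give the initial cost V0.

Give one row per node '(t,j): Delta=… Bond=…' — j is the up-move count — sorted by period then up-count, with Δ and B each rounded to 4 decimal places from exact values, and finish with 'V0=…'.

Since d<R<u, set p* = (R−d)/(u−d) = 0.7885; price each node as the discounted p*-expectation of its children.
Terminal payoffs: V(1,0)=10.0000, V(1,1)=0.0000
Node (0,0) S=57.0000: V=(p*·0.0000+(1−p*)·10.0000)/1.01=2.0944; Δ=(0.0000−10.0000)/(63.8400−34.2000)=-0.3374; B=V−Δ·S=21.3252
Self-financing check: at every node Δ·S+B equals the discounted successor values.

(0,0): Delta=-0.3374 Bond=21.3252
V0=2.0944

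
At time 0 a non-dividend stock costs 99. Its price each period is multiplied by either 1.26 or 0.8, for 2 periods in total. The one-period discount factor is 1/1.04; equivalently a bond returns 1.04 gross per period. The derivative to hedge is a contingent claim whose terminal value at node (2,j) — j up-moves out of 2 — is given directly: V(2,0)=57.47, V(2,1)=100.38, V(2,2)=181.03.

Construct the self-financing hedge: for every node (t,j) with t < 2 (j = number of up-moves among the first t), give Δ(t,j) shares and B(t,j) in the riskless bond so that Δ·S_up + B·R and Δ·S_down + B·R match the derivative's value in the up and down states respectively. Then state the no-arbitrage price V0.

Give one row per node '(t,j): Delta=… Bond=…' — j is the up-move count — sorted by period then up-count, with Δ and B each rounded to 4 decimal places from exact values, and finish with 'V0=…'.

(0,0): Delta=1.3218 Bond=-26.8237
(1,0): Delta=1.1778 Bond=-16.4962
(1,1): Delta=1.4055 Bond=-38.3470
V0=104.0301

No-arbitrage ⇒ martingale measure with p* = (R−d)/(u−d) = 0.5217.
At expiry t=2: V(2,0)=57.4700, V(2,1)=100.3800, V(2,2)=181.0300
  t=1,j=0: stock 79.2000 → up 99.7920 (V=100.3800), down 63.3600 (V=57.4700). Price 76.7864; hedge Δ=1.1778, bond B=-16.4962.
  t=1,j=1: stock 124.7400 → up 157.1724 (V=181.0300), down 99.7920 (V=100.3800). Price 136.9791; hedge Δ=1.4055, bond B=-38.3470.
  t=0,j=0: stock 99.0000 → up 124.7400 (V=136.9791), down 79.2000 (V=76.7864). Price 104.0301; hedge Δ=1.3218, bond B=-26.8237.
Self-financing check: at every node Δ·S+B equals the discounted successor values.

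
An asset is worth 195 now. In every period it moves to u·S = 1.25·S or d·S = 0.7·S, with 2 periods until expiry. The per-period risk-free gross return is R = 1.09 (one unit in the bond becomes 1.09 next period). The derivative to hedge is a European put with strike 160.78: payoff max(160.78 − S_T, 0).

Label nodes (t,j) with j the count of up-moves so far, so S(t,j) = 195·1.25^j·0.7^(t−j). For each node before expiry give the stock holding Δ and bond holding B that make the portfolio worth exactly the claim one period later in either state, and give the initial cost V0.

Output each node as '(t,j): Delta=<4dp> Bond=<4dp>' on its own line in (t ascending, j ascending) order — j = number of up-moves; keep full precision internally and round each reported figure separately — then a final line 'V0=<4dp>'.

(0,0): Delta=-0.1623 Bond=36.2994
(1,0): Delta=-0.8689 Bond=136.0092
(1,1): Delta=0.0000 Bond=0.0000
V0=4.6463

Under the risk-neutral measure, an up-move has probability p* = (R−d)/(u−d) = 0.7091 and values discount at R = 1.09.
Terminal payoffs: V(2,0)=65.2300, V(2,1)=0.0000, V(2,2)=0.0000
(1,0): S=136.5000. Δ = (V_up−V_dn)/(S_up−S_dn) = (0.0000−65.2300)/(170.6250−95.5500) = -0.8689. V = [p*·0.0000 + (1−p*)·65.2300]/1.09 = 17.4092. B = V − Δ·S = 136.0092.
(1,1): S=243.7500. Δ = (V_up−V_dn)/(S_up−S_dn) = (0.0000−0.0000)/(304.6875−170.6250) = 0.0000. V = [p*·0.0000 + (1−p*)·0.0000]/1.09 = 0.0000. B = V − Δ·S = 0.0000.
(0,0): S=195.0000. Δ = (V_up−V_dn)/(S_up−S_dn) = (0.0000−17.4092)/(243.7500−136.5000) = -0.1623. V = [p*·0.0000 + (1−p*)·17.4092]/1.09 = 4.6463. B = V − Δ·S = 36.2994.
Self-financing check: at every node Δ·S+B equals the discounted successor values.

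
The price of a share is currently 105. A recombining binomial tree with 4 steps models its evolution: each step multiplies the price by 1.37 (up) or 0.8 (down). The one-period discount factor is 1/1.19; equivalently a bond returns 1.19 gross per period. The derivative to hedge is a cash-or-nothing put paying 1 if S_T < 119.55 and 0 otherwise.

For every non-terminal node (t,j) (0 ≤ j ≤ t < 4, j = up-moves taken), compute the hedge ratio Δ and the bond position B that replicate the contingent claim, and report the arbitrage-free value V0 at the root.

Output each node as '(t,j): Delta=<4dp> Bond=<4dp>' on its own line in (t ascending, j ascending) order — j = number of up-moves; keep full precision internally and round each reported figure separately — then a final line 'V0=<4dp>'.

(0,0): Delta=-0.0020 Bond=0.2610
(1,0): Delta=-0.0064 Bond=0.6755
(1,1): Delta=-0.0009 Bond=0.1422
(2,0): Delta=-0.0150 Bond=1.3843
(2,1): Delta=-0.0040 Bond=0.5360
(2,2): Delta=0.0000 Bond=0.0000
(3,0): Delta=0.0000 Bond=0.8403
(3,1): Delta=-0.0191 Bond=2.0198
(3,2): Delta=0.0000 Bond=0.0000
(3,3): Delta=0.0000 Bond=0.0000
V0=0.0479

No-arbitrage ⇒ martingale measure with p* = (R−d)/(u−d) = 0.6842.
Terminal payoffs: V(4,0)=1.0000, V(4,1)=1.0000, V(4,2)=0.0000, V(4,3)=0.0000, V(4,4)=0.0000
  t=3,j=0: stock 53.7600 → up 73.6512 (V=1.0000), down 43.0080 (V=1.0000). Price 0.8403; hedge Δ=0.0000, bond B=0.8403.
  t=3,j=1: stock 92.0640 → up 126.1277 (V=0.0000), down 73.6512 (V=1.0000). Price 0.2654; hedge Δ=-0.0191, bond B=2.0198.
  t=3,j=2: stock 157.6596 → up 215.9937 (V=0.0000), down 126.1277 (V=0.0000). Price 0.0000; hedge Δ=0.0000, bond B=0.0000.
  t=3,j=3: stock 269.9921 → up 369.8891 (V=0.0000), down 215.9937 (V=0.0000). Price 0.0000; hedge Δ=0.0000, bond B=0.0000.
  t=2,j=0: stock 67.2000 → up 92.0640 (V=0.2654), down 53.7600 (V=0.8403). Price 0.3756; hedge Δ=-0.0150, bond B=1.3843.
  t=2,j=1: stock 115.0800 → up 157.6596 (V=0.0000), down 92.0640 (V=0.2654). Price 0.0704; hedge Δ=-0.0040, bond B=0.5360.
  t=2,j=2: stock 197.0745 → up 269.9921 (V=0.0000), down 157.6596 (V=0.0000). Price 0.0000; hedge Δ=0.0000, bond B=0.0000.
  t=1,j=0: stock 84.0000 → up 115.0800 (V=0.0704), down 67.2000 (V=0.3756). Price 0.1402; hedge Δ=-0.0064, bond B=0.6755.
  t=1,j=1: stock 143.8500 → up 197.0745 (V=0.0000), down 115.0800 (V=0.0704). Price 0.0187; hedge Δ=-0.0009, bond B=0.1422.
  t=0,j=0: stock 105.0000 → up 143.8500 (V=0.0187), down 84.0000 (V=0.1402). Price 0.0479; hedge Δ=-0.0020, bond B=0.2610.
Self-financing check: at every node Δ·S+B equals the discounted successor values.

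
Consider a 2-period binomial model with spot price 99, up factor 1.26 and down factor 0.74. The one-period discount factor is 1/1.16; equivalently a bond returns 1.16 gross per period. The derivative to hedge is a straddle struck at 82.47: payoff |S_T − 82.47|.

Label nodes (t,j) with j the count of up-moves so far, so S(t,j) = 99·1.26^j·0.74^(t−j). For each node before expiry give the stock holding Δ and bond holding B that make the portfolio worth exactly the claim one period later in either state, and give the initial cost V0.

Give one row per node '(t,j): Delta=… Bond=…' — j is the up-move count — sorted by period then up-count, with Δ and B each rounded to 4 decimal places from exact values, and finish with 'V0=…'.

No-arbitrage ⇒ martingale measure with p* = (R−d)/(u−d) = 0.8077.
At expiry t=2: V(2,0)=28.2576, V(2,1)=9.8376, V(2,2)=74.7024
(1,0): S=73.2600. Δ = (V_up−V_dn)/(S_up−S_dn) = (9.8376−28.2576)/(92.3076−54.2124) = -0.4835. V = [p*·9.8376 + (1−p*)·28.2576]/1.16 = 11.5344. B = V − Δ·S = 46.9575.
(1,1): S=124.7400. Δ = (V_up−V_dn)/(S_up−S_dn) = (74.7024−9.8376)/(157.1724−92.3076) = 1.0000. V = [p*·74.7024 + (1−p*)·9.8376]/1.16 = 53.6452. B = V − Δ·S = -71.0948.
(0,0): S=99.0000. Δ = (V_up−V_dn)/(S_up−S_dn) = (53.6452−11.5344)/(124.7400−73.2600) = 0.8180. V = [p*·53.6452 + (1−p*)·11.5344]/1.16 = 39.2646. B = V − Δ·S = -41.7176.
Root portfolio cost Δ·99+B reproduces V0=39.2646.

(0,0): Delta=0.8180 Bond=-41.7176
(1,0): Delta=-0.4835 Bond=46.9575
(1,1): Delta=1.0000 Bond=-71.0948
V0=39.2646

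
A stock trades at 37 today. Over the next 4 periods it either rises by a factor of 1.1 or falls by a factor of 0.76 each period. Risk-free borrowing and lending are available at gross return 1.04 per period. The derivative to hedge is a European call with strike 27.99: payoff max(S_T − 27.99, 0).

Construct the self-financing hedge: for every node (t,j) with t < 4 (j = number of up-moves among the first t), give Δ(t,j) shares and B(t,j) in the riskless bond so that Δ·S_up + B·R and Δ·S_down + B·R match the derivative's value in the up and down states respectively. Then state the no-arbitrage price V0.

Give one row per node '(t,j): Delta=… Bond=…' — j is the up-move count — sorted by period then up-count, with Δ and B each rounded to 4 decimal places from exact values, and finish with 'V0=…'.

(0,0): Delta=0.9003 Bond=-19.8378
(1,0): Delta=0.6190 Bond=-12.7192
(1,1): Delta=0.9420 Bond=-22.3268
(2,0): Delta=0.0000 Bond=0.0000
(2,1): Delta=0.7106 Bond=-16.0625
(2,2): Delta=0.9762 Bond=-24.7535
(3,0): Delta=0.0000 Bond=0.0000
(3,1): Delta=0.0000 Bond=0.0000
(3,2): Delta=0.8158 Bond=-20.2847
(3,3): Delta=1.0000 Bond=-26.9135
V0=13.4745

Risk-neutral probability p* = (R−d)/(u−d) = (1.04−0.76)/(1.1−0.76) = 0.8235.
Terminal values V(4,·): V(4,0)=0.0000, V(4,1)=0.0000, V(4,2)=0.0000, V(4,3)=9.4377, V(4,4)=26.1817
Node (3,0) S=16.2421: V=(p*·0.0000+(1−p*)·0.0000)/1.04=0.0000; Δ=(0.0000−0.0000)/(17.8663−12.3440)=0.0000; B=V−Δ·S=0.0000
Node (3,1) S=23.5083: V=(p*·0.0000+(1−p*)·0.0000)/1.04=0.0000; Δ=(0.0000−0.0000)/(25.8592−17.8663)=0.0000; B=V−Δ·S=0.0000
Node (3,2) S=34.0252: V=(p*·9.4377+(1−p*)·0.0000)/1.04=7.4733; Δ=(9.4377−0.0000)/(37.4277−25.8592)=0.8158; B=V−Δ·S=-20.2847
Node (3,3) S=49.2470: V=(p*·26.1817+(1−p*)·9.4377)/1.04=22.3335; Δ=(26.1817−9.4377)/(54.1717−37.4277)=1.0000; B=V−Δ·S=-26.9135
Node (2,0) S=21.3712: V=(p*·0.0000+(1−p*)·0.0000)/1.04=0.0000; Δ=(0.0000−0.0000)/(23.5083−16.2421)=0.0000; B=V−Δ·S=0.0000
Node (2,1) S=30.9320: V=(p*·7.4733+(1−p*)·0.0000)/1.04=5.9178; Δ=(7.4733−0.0000)/(34.0252−23.5083)=0.7106; B=V−Δ·S=-16.0625
Node (2,2) S=44.7700: V=(p*·22.3335+(1−p*)·7.4733)/1.04=18.9530; Δ=(22.3335−7.4733)/(49.2470−34.0252)=0.9762; B=V−Δ·S=-24.7535
Node (1,0) S=28.1200: V=(p*·5.9178+(1−p*)·0.0000)/1.04=4.6860; Δ=(5.9178−0.0000)/(30.9320−21.3712)=0.6190; B=V−Δ·S=-12.7192
Node (1,1) S=40.7000: V=(p*·18.9530+(1−p*)·5.9178)/1.04=16.0122; Δ=(18.9530−5.9178)/(44.7700−30.9320)=0.9420; B=V−Δ·S=-22.3268
Node (0,0) S=37.0000: V=(p*·16.0122+(1−p*)·4.6860)/1.04=13.4745; Δ=(16.0122−4.6860)/(40.7000−28.1200)=0.9003; B=V−Δ·S=-19.8378
Root portfolio cost Δ·37+B reproduces V0=13.4745.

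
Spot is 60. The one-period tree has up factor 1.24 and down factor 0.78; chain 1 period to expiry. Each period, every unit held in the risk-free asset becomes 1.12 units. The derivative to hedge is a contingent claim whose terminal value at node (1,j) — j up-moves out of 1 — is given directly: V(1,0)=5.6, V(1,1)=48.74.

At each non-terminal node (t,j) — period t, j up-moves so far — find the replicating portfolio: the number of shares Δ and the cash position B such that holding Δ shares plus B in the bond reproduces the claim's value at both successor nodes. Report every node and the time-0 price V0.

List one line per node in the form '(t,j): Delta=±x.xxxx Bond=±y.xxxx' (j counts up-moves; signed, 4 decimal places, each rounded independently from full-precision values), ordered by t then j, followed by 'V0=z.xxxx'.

(0,0): Delta=1.5630 Bond=-60.3129
V0=33.4697

Under the risk-neutral measure, an up-move has probability p* = (R−d)/(u−d) = 0.7391 and values discount at R = 1.12.
At expiry t=1: V(1,0)=5.6000, V(1,1)=48.7400
  t=0,j=0: stock 60.0000 → up 74.4000 (V=48.7400), down 46.8000 (V=5.6000). Price 33.4697; hedge Δ=1.5630, bond B=-60.3129.
Self-financing check: at every node Δ·S+B equals the discounted successor values.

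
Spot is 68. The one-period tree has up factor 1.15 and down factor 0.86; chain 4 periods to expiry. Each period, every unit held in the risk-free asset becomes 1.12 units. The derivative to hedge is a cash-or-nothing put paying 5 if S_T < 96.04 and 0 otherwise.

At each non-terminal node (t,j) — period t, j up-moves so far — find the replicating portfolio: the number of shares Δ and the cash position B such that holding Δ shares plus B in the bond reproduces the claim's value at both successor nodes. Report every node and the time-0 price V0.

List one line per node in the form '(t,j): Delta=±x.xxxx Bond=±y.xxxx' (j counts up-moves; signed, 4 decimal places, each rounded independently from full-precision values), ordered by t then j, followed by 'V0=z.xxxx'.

No-arbitrage ⇒ martingale measure with p* = (R−d)/(u−d) = 0.8966.
At expiry t=4: V(4,0)=5.0000, V(4,1)=5.0000, V(4,2)=5.0000, V(4,3)=5.0000, V(4,4)=0.0000
Node (3,0) S=43.2518: V=(p*·5.0000+(1−p*)·5.0000)/1.12=4.4643; Δ=(5.0000−5.0000)/(49.7396−37.1966)=0.0000; B=V−Δ·S=4.4643
Node (3,1) S=57.8367: V=(p*·5.0000+(1−p*)·5.0000)/1.12=4.4643; Δ=(5.0000−5.0000)/(66.5122−49.7396)=0.0000; B=V−Δ·S=4.4643
Node (3,2) S=77.3398: V=(p*·5.0000+(1−p*)·5.0000)/1.12=4.4643; Δ=(5.0000−5.0000)/(88.9408−66.5122)=0.0000; B=V−Δ·S=4.4643
Node (3,3) S=103.4195: V=(p*·0.0000+(1−p*)·5.0000)/1.12=0.4618; Δ=(0.0000−5.0000)/(118.9324−88.9408)=-0.1667; B=V−Δ·S=17.7032
Node (2,0) S=50.2928: V=(p*·4.4643+(1−p*)·4.4643)/1.12=3.9860; Δ=(4.4643−4.4643)/(57.8367−43.2518)=0.0000; B=V−Δ·S=3.9860
Node (2,1) S=67.2520: V=(p*·4.4643+(1−p*)·4.4643)/1.12=3.9860; Δ=(4.4643−4.4643)/(77.3398−57.8367)=0.0000; B=V−Δ·S=3.9860
Node (2,2) S=89.9300: V=(p*·0.4618+(1−p*)·4.4643)/1.12=0.7820; Δ=(0.4618−4.4643)/(103.4195−77.3398)=-0.1535; B=V−Δ·S=14.5836
Node (1,0) S=58.4800: V=(p*·3.9860+(1−p*)·3.9860)/1.12=3.5589; Δ=(3.9860−3.9860)/(67.2520−50.2928)=0.0000; B=V−Δ·S=3.5589
Node (1,1) S=78.2000: V=(p*·0.7820+(1−p*)·3.9860)/1.12=0.9942; Δ=(0.7820−3.9860)/(89.9300−67.2520)=-0.1413; B=V−Δ·S=12.0422
Node (0,0) S=68.0000: V=(p*·0.9942+(1−p*)·3.5589)/1.12=1.1245; Δ=(0.9942−3.5589)/(78.2000−58.4800)=-0.1301; B=V−Δ·S=9.9684
Check: Δ(0,0)·S0 + B(0,0) = 1.1245 = V0.

(0,0): Delta=-0.1301 Bond=9.9684
(1,0): Delta=0.0000 Bond=3.5589
(1,1): Delta=-0.1413 Bond=12.0422
(2,0): Delta=0.0000 Bond=3.9860
(2,1): Delta=0.0000 Bond=3.9860
(2,2): Delta=-0.1535 Bond=14.5836
(3,0): Delta=0.0000 Bond=4.4643
(3,1): Delta=0.0000 Bond=4.4643
(3,2): Delta=0.0000 Bond=4.4643
(3,3): Delta=-0.1667 Bond=17.7032
V0=1.1245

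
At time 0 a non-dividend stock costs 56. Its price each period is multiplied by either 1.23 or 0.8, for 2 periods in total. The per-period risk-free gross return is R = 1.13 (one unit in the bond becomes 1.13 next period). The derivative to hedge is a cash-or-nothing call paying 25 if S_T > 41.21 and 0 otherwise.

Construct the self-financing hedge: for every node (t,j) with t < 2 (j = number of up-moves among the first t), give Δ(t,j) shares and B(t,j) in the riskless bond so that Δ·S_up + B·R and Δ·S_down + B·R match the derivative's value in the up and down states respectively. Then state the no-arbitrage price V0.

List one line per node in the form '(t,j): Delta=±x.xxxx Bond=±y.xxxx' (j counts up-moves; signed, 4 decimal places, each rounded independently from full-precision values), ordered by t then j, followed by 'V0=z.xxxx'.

No-arbitrage ⇒ martingale measure with p* = (R−d)/(u−d) = 0.7674.
Terminal payoffs: V(2,0)=0.0000, V(2,1)=25.0000, V(2,2)=25.0000
Node (1,0) S=44.8000: V=(p*·25.0000+(1−p*)·0.0000)/1.13=16.9788; Δ=(25.0000−0.0000)/(55.1040−35.8400)=1.2978; B=V−Δ·S=-41.1607
Node (1,1) S=68.8800: V=(p*·25.0000+(1−p*)·25.0000)/1.13=22.1239; Δ=(25.0000−25.0000)/(84.7224−55.1040)=0.0000; B=V−Δ·S=22.1239
Node (0,0) S=56.0000: V=(p*·22.1239+(1−p*)·16.9788)/1.13=18.5198; Δ=(22.1239−16.9788)/(68.8800−44.8000)=0.2137; B=V−Δ·S=6.5545
Self-financing check: at every node Δ·S+B equals the discounted successor values.

(0,0): Delta=0.2137 Bond=6.5545
(1,0): Delta=1.2978 Bond=-41.1607
(1,1): Delta=0.0000 Bond=22.1239
V0=18.5198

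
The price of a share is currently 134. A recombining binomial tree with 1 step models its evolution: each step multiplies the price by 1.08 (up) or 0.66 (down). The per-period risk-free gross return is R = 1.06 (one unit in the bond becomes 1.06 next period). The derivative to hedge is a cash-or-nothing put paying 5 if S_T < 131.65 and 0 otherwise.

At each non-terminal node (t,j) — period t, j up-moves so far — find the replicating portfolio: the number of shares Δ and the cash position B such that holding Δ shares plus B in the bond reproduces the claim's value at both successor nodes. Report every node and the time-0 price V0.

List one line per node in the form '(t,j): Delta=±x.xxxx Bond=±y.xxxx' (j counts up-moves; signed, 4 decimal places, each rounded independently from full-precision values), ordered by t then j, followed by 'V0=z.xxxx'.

(0,0): Delta=-0.0888 Bond=12.1294
V0=0.2246

No-arbitrage ⇒ martingale measure with p* = (R−d)/(u−d) = 0.9524.
Terminal values V(1,·): V(1,0)=5.0000, V(1,1)=0.0000
Node (0,0) S=134.0000: V=(p*·0.0000+(1−p*)·5.0000)/1.06=0.2246; Δ=(0.0000−5.0000)/(144.7200−88.4400)=-0.0888; B=V−Δ·S=12.1294
Each (Δ,B) replicates both successor values, so the strategy is self-financing and V0 is arbitrage-free.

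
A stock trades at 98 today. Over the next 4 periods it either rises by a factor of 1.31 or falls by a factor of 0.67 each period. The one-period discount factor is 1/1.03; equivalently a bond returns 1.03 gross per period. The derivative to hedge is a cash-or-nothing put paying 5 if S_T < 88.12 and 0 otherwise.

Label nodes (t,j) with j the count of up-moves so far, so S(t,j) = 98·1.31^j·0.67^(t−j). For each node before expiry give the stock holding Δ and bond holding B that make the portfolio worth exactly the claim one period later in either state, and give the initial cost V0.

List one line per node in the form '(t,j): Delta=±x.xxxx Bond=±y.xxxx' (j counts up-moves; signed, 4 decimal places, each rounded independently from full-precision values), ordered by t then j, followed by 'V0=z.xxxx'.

Under the risk-neutral measure, an up-move has probability p* = (R−d)/(u−d) = 0.5625 and values discount at R = 1.03.
Terminal payoffs: V(4,0)=5.0000, V(4,1)=5.0000, V(4,2)=5.0000, V(4,3)=0.0000, V(4,4)=0.0000
(3,0): S=29.4748. Δ = (V_up−V_dn)/(S_up−S_dn) = (5.0000−5.0000)/(38.6120−19.7481) = 0.0000. V = [p*·5.0000 + (1−p*)·5.0000]/1.03 = 4.8544. B = V − Δ·S = 4.8544.
(3,1): S=57.6298. Δ = (V_up−V_dn)/(S_up−S_dn) = (5.0000−5.0000)/(75.4950−38.6120) = 0.0000. V = [p*·5.0000 + (1−p*)·5.0000]/1.03 = 4.8544. B = V − Δ·S = 4.8544.
(3,2): S=112.6791. Δ = (V_up−V_dn)/(S_up−S_dn) = (0.0000−5.0000)/(147.6097−75.4950) = -0.0693. V = [p*·0.0000 + (1−p*)·5.0000]/1.03 = 2.1238. B = V − Δ·S = 9.9363.
(3,3): S=220.3129. Δ = (V_up−V_dn)/(S_up−S_dn) = (0.0000−0.0000)/(288.6099−147.6097) = 0.0000. V = [p*·0.0000 + (1−p*)·0.0000]/1.03 = 0.0000. B = V − Δ·S = 0.0000.
(2,0): S=43.9922. Δ = (V_up−V_dn)/(S_up−S_dn) = (4.8544−4.8544)/(57.6298−29.4748) = 0.0000. V = [p*·4.8544 + (1−p*)·4.8544]/1.03 = 4.7130. B = V − Δ·S = 4.7130.
(2,1): S=86.0146. Δ = (V_up−V_dn)/(S_up−S_dn) = (2.1238−4.8544)/(112.6791−57.6298) = -0.0496. V = [p*·2.1238 + (1−p*)·4.8544]/1.03 = 3.2218. B = V − Δ·S = 7.4883.
(2,2): S=168.1778. Δ = (V_up−V_dn)/(S_up−S_dn) = (0.0000−2.1238)/(220.3129−112.6791) = -0.0197. V = [p*·0.0000 + (1−p*)·2.1238]/1.03 = 0.9021. B = V − Δ·S = 4.2205.
(1,0): S=65.6600. Δ = (V_up−V_dn)/(S_up−S_dn) = (3.2218−4.7130)/(86.0146−43.9922) = -0.0355. V = [p*·3.2218 + (1−p*)·4.7130]/1.03 = 3.7613. B = V − Δ·S = 6.0914.
(1,1): S=128.3800. Δ = (V_up−V_dn)/(S_up−S_dn) = (0.9021−3.2218)/(168.1778−86.0146) = -0.0282. V = [p*·0.9021 + (1−p*)·3.2218]/1.03 = 1.8611. B = V − Δ·S = 5.4856.
(0,0): S=98.0000. Δ = (V_up−V_dn)/(S_up−S_dn) = (1.8611−3.7613)/(128.3800−65.6600) = -0.0303. V = [p*·1.8611 + (1−p*)·3.7613]/1.03 = 2.6140. B = V − Δ·S = 5.5831.
Check: Δ(0,0)·S0 + B(0,0) = 2.6140 = V0.

(0,0): Delta=-0.0303 Bond=5.5831
(1,0): Delta=-0.0355 Bond=6.0914
(1,1): Delta=-0.0282 Bond=5.4856
(2,0): Delta=0.0000 Bond=4.7130
(2,1): Delta=-0.0496 Bond=7.4883
(2,2): Delta=-0.0197 Bond=4.2205
(3,0): Delta=0.0000 Bond=4.8544
(3,1): Delta=0.0000 Bond=4.8544
(3,2): Delta=-0.0693 Bond=9.9363
(3,3): Delta=0.0000 Bond=0.0000
V0=2.6140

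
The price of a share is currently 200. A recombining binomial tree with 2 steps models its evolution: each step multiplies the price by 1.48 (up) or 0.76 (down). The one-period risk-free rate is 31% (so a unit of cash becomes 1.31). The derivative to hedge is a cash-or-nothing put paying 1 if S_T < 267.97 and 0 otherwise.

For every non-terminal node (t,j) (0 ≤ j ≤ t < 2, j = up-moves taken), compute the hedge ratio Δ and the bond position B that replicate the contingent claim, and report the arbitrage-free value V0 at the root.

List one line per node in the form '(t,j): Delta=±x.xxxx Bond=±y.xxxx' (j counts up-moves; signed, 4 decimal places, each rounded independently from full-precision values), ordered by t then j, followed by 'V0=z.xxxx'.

(0,0): Delta=-0.0040 Bond=1.0526
(1,0): Delta=0.0000 Bond=0.7634
(1,1): Delta=-0.0047 Bond=1.5691
V0=0.2427

Risk-neutral probability p* = (R−d)/(u−d) = (1.31−0.76)/(1.48−0.76) = 0.7639.
Terminal values V(2,·): V(2,0)=1.0000, V(2,1)=1.0000, V(2,2)=0.0000
Node (1,0) S=152.0000: V=(p*·1.0000+(1−p*)·1.0000)/1.31=0.7634; Δ=(1.0000−1.0000)/(224.9600−115.5200)=0.0000; B=V−Δ·S=0.7634
Node (1,1) S=296.0000: V=(p*·0.0000+(1−p*)·1.0000)/1.31=0.1802; Δ=(0.0000−1.0000)/(438.0800−224.9600)=-0.0047; B=V−Δ·S=1.5691
Node (0,0) S=200.0000: V=(p*·0.1802+(1−p*)·0.7634)/1.31=0.2427; Δ=(0.1802−0.7634)/(296.0000−152.0000)=-0.0040; B=V−Δ·S=1.0526
Each (Δ,B) replicates both successor values, so the strategy is self-financing and V0 is arbitrage-free.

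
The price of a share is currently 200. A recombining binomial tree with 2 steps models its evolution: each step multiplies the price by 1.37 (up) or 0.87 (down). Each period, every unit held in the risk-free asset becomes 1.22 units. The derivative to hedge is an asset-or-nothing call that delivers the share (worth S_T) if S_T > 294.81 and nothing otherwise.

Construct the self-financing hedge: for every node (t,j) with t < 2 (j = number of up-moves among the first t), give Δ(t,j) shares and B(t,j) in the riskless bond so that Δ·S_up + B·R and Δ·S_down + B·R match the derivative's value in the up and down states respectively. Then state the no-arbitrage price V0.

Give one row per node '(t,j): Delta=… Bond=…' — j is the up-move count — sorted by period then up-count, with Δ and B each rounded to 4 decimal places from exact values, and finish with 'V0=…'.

(0,0): Delta=2.1538 Bond=-307.1841
(1,0): Delta=0.0000 Bond=0.0000
(1,1): Delta=2.7400 Bond=-535.3780
V0=123.5798

Risk-neutral probability p* = (R−d)/(u−d) = (1.22−0.87)/(1.37−0.87) = 0.7000.
Terminal values V(2,·): V(2,0)=0.0000, V(2,1)=0.0000, V(2,2)=375.3800
  t=1,j=0: stock 174.0000 → up 238.3800 (V=0.0000), down 151.3800 (V=0.0000). Price 0.0000; hedge Δ=0.0000, bond B=0.0000.
  t=1,j=1: stock 274.0000 → up 375.3800 (V=375.3800), down 238.3800 (V=0.0000). Price 215.3820; hedge Δ=2.7400, bond B=-535.3780.
  t=0,j=0: stock 200.0000 → up 274.0000 (V=215.3820), down 174.0000 (V=0.0000). Price 123.5798; hedge Δ=2.1538, bond B=-307.1841.
Self-financing check: at every node Δ·S+B equals the discounted successor values.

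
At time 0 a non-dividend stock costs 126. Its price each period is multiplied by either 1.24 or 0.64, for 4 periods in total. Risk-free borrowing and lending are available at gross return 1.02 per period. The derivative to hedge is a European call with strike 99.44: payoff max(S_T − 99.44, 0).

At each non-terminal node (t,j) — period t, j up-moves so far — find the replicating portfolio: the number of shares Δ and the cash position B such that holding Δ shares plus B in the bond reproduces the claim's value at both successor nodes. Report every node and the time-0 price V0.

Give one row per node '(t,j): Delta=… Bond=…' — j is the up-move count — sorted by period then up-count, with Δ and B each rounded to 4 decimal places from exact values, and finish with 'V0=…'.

(0,0): Delta=0.7551 Bond=-46.9515
(1,0): Delta=0.4328 Bond=-21.8965
(1,1): Delta=0.8514 Bond=-62.9397
(2,0): Delta=0.0000 Bond=0.0000
(2,1): Delta=0.5621 Bond=-35.2648
(2,2): Delta=0.9379 Bond=-80.9496
(3,0): Delta=0.0000 Bond=0.0000
(3,1): Delta=0.0000 Bond=0.0000
(3,2): Delta=0.7300 Bond=-56.7949
(3,3): Delta=1.0000 Bond=-97.4902
V0=48.1916

The replicating-portfolio and risk-neutral prices coincide; use p* = (1.02−0.64)/(1.24−0.64) = 0.6333 for the latter.
Terminal values V(4,·): V(4,0)=0.0000, V(4,1)=0.0000, V(4,2)=0.0000, V(4,3)=54.3102, V(4,4)=198.4509
Node (3,0) S=33.0301: V=(p*·0.0000+(1−p*)·0.0000)/1.02=0.0000; Δ=(0.0000−0.0000)/(40.9574−21.1393)=0.0000; B=V−Δ·S=0.0000
Node (3,1) S=63.9959: V=(p*·0.0000+(1−p*)·0.0000)/1.02=0.0000; Δ=(0.0000−0.0000)/(79.3549−40.9574)=0.0000; B=V−Δ·S=0.0000
Node (3,2) S=123.9921: V=(p*·54.3102+(1−p*)·0.0000)/1.02=33.7220; Δ=(54.3102−0.0000)/(153.7502−79.3549)=0.7300; B=V−Δ·S=-56.7949
Node (3,3) S=240.2346: V=(p*·198.4509+(1−p*)·54.3102)/1.02=142.7444; Δ=(198.4509−54.3102)/(297.8909−153.7502)=1.0000; B=V−Δ·S=-97.4902
Node (2,0) S=51.6096: V=(p*·0.0000+(1−p*)·0.0000)/1.02=0.0000; Δ=(0.0000−0.0000)/(63.9959−33.0301)=0.0000; B=V−Δ·S=0.0000
Node (2,1) S=99.9936: V=(p*·33.7220+(1−p*)·0.0000)/1.02=20.9385; Δ=(33.7220−0.0000)/(123.9921−63.9959)=0.5621; B=V−Δ·S=-35.2648
Node (2,2) S=193.7376: V=(p*·142.7444+(1−p*)·33.7220)/1.02=100.7544; Δ=(142.7444−33.7220)/(240.2346−123.9921)=0.9379; B=V−Δ·S=-80.9496
Node (1,0) S=80.6400: V=(p*·20.9385+(1−p*)·0.0000)/1.02=13.0010; Δ=(20.9385−0.0000)/(99.9936−51.6096)=0.4328; B=V−Δ·S=-21.8965
Node (1,1) S=156.2400: V=(p*·100.7544+(1−p*)·20.9385)/1.02=70.0869; Δ=(100.7544−20.9385)/(193.7376−99.9936)=0.8514; B=V−Δ·S=-62.9397
Node (0,0) S=126.0000: V=(p*·70.0869+(1−p*)·13.0010)/1.02=48.1916; Δ=(70.0869−13.0010)/(156.2400−80.6400)=0.7551; B=V−Δ·S=-46.9515
Check: Δ(0,0)·S0 + B(0,0) = 48.1916 = V0.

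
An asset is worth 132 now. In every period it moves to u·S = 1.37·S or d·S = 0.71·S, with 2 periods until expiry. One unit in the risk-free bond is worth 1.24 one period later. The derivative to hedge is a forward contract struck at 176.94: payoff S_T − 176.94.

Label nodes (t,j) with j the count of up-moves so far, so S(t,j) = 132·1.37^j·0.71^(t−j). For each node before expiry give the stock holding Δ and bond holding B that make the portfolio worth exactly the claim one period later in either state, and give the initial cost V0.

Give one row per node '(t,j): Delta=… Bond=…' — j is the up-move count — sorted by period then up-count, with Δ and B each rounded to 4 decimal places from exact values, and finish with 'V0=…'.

Risk-neutral probability p* = (R−d)/(u−d) = (1.24−0.71)/(1.37−0.71) = 0.8030.
At expiry t=2: V(2,0)=-110.3988, V(2,1)=-48.5436, V(2,2)=70.8108
Node (1,0) S=93.7200: V=(p*·-48.5436+(1−p*)·-110.3988)/1.24=-48.9735; Δ=(-48.5436−-110.3988)/(128.3964−66.5412)=1.0000; B=V−Δ·S=-142.6935
Node (1,1) S=180.8400: V=(p*·70.8108+(1−p*)·-48.5436)/1.24=38.1465; Δ=(70.8108−-48.5436)/(247.7508−128.3964)=1.0000; B=V−Δ·S=-142.6935
Node (0,0) S=132.0000: V=(p*·38.1465+(1−p*)·-48.9735)/1.24=16.9246; Δ=(38.1465−-48.9735)/(180.8400−93.7200)=1.0000; B=V−Δ·S=-115.0754
Root portfolio cost Δ·132+B reproduces V0=16.9246.

(0,0): Delta=1.0000 Bond=-115.0754
(1,0): Delta=1.0000 Bond=-142.6935
(1,1): Delta=1.0000 Bond=-142.6935
V0=16.9246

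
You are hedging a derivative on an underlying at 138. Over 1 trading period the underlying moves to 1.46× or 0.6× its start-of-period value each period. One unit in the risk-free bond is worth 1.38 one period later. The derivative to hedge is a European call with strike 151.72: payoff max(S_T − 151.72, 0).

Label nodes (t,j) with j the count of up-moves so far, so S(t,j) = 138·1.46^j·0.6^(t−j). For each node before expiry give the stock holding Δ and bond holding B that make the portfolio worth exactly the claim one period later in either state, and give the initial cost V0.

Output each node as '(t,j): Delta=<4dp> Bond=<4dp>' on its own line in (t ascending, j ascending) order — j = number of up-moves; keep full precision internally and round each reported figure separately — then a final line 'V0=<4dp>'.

The replicating-portfolio and risk-neutral prices coincide; use p* = (1.38−0.6)/(1.46−0.6) = 0.9070 for the latter.
Terminal payoffs: V(1,0)=0.0000, V(1,1)=49.7600
  t=0,j=0: stock 138.0000 → up 201.4800 (V=49.7600), down 82.8000 (V=0.0000). Price 32.7037; hedge Δ=0.4193, bond B=-25.1567.
Each (Δ,B) replicates both successor values, so the strategy is self-financing and V0 is arbitrage-free.

(0,0): Delta=0.4193 Bond=-25.1567
V0=32.7037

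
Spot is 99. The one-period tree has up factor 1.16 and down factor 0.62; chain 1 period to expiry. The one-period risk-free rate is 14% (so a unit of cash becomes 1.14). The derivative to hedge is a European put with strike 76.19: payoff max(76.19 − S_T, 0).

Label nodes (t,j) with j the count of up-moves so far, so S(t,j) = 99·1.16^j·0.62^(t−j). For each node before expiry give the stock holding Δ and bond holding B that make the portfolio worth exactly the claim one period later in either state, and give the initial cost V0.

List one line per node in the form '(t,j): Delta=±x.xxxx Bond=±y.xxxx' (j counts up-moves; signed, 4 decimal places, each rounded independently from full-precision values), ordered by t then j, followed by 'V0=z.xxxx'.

No-arbitrage ⇒ martingale measure with p* = (R−d)/(u−d) = 0.9630.
Payoff layer (t=1): V(1,0)=14.8100, V(1,1)=0.0000
Node (0,0) S=99.0000: V=(p*·0.0000+(1−p*)·14.8100)/1.14=0.4812; Δ=(0.0000−14.8100)/(114.8400−61.3800)=-0.2770; B=V−Δ·S=27.9071
The time-0 hedge costs 0.4812, which is the no-arbitrage price.

(0,0): Delta=-0.2770 Bond=27.9071
V0=0.4812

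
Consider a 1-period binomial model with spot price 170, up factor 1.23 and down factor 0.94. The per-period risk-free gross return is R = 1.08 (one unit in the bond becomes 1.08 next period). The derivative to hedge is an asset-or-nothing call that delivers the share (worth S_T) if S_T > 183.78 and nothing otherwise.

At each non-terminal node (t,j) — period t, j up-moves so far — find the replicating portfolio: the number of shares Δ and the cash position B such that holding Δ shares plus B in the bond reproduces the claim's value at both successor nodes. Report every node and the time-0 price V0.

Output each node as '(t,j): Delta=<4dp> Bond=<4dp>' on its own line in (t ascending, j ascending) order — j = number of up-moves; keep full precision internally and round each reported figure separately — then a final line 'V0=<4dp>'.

(0,0): Delta=4.2414 Bond=-627.5670
V0=93.4674

Since d<R<u, set p* = (R−d)/(u−d) = 0.4828; price each node as the discounted p*-expectation of its children.
Terminal payoffs: V(1,0)=0.0000, V(1,1)=209.1000
  t=0,j=0: stock 170.0000 → up 209.1000 (V=209.1000), down 159.8000 (V=0.0000). Price 93.4674; hedge Δ=4.2414, bond B=-627.5670.
Check: Δ(0,0)·S0 + B(0,0) = 93.4674 = V0.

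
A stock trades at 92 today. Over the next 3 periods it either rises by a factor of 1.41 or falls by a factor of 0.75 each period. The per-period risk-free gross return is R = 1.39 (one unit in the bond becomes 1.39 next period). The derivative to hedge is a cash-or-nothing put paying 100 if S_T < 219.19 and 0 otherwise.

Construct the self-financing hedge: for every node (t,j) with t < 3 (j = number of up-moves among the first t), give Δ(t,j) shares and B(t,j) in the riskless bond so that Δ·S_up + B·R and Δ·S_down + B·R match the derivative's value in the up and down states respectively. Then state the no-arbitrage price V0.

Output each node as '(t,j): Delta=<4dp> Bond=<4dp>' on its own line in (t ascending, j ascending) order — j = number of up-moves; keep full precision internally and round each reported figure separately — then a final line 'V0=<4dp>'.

Under the risk-neutral measure, an up-move has probability p* = (R−d)/(u−d) = 0.9697 and values discount at R = 1.39.
At expiry t=3: V(3,0)=100.0000, V(3,1)=100.0000, V(3,2)=100.0000, V(3,3)=0.0000
Node (2,0) S=51.7500: V=(p*·100.0000+(1−p*)·100.0000)/1.39=71.9424; Δ=(100.0000−100.0000)/(72.9675−38.8125)=0.0000; B=V−Δ·S=71.9424
Node (2,1) S=97.2900: V=(p*·100.0000+(1−p*)·100.0000)/1.39=71.9424; Δ=(100.0000−100.0000)/(137.1789−72.9675)=0.0000; B=V−Δ·S=71.9424
Node (2,2) S=182.9052: V=(p*·0.0000+(1−p*)·100.0000)/1.39=2.1801; Δ=(0.0000−100.0000)/(257.8963−137.1789)=-0.8284; B=V−Δ·S=153.6952
Node (1,0) S=69.0000: V=(p*·71.9424+(1−p*)·71.9424)/1.39=51.7572; Δ=(71.9424−71.9424)/(97.2900−51.7500)=0.0000; B=V−Δ·S=51.7572
Node (1,1) S=129.7200: V=(p*·2.1801+(1−p*)·71.9424)/1.39=3.0893; Δ=(2.1801−71.9424)/(182.9052−97.2900)=-0.8148; B=V−Δ·S=108.7898
Node (0,0) S=92.0000: V=(p*·3.0893+(1−p*)·51.7572)/1.39=3.2835; Δ=(3.0893−51.7572)/(129.7200−69.0000)=-0.8015; B=V−Δ·S=77.0227
Each (Δ,B) replicates both successor values, so the strategy is self-financing and V0 is arbitrage-free.

(0,0): Delta=-0.8015 Bond=77.0227
(1,0): Delta=0.0000 Bond=51.7572
(1,1): Delta=-0.8148 Bond=108.7898
(2,0): Delta=0.0000 Bond=71.9424
(2,1): Delta=0.0000 Bond=71.9424
(2,2): Delta=-0.8284 Bond=153.6952
V0=3.2835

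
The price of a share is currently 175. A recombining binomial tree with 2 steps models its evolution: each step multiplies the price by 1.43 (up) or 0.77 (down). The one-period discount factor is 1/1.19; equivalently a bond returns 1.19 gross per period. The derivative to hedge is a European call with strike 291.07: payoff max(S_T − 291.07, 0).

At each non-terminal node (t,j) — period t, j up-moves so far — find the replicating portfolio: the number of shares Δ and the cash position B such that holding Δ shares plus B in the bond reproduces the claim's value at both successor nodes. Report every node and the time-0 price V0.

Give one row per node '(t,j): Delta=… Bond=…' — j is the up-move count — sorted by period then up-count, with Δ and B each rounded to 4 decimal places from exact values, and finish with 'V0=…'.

Risk-neutral probability p* = (R−d)/(u−d) = (1.19−0.77)/(1.43−0.77) = 0.6364.
Payoff layer (t=2): V(2,0)=0.0000, V(2,1)=0.0000, V(2,2)=66.7875
  t=1,j=0: stock 134.7500 → up 192.6925 (V=0.0000), down 103.7575 (V=0.0000). Price 0.0000; hedge Δ=0.0000, bond B=0.0000.
  t=1,j=1: stock 250.2500 → up 357.8575 (V=66.7875), down 192.6925 (V=0.0000). Price 35.7152; hedge Δ=0.4044, bond B=-65.4779.
  t=0,j=0: stock 175.0000 → up 250.2500 (V=35.7152), down 134.7500 (V=0.0000). Price 19.0991; hedge Δ=0.3092, bond B=-35.0149.
Root portfolio cost Δ·175+B reproduces V0=19.0991.

(0,0): Delta=0.3092 Bond=-35.0149
(1,0): Delta=0.0000 Bond=0.0000
(1,1): Delta=0.4044 Bond=-65.4779
V0=19.0991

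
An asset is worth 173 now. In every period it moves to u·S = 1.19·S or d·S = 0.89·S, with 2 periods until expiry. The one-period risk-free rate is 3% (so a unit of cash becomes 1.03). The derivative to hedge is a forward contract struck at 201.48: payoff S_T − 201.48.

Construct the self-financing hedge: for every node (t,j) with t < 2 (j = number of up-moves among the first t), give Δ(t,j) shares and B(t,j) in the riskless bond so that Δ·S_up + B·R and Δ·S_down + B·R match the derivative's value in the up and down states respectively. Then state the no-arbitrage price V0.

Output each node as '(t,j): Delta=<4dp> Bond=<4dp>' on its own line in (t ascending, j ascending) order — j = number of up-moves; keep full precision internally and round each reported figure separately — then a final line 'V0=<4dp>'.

(0,0): Delta=1.0000 Bond=-189.9142
(1,0): Delta=1.0000 Bond=-195.6117
(1,1): Delta=1.0000 Bond=-195.6117
V0=-16.9142

Under the risk-neutral measure, an up-move has probability p* = (R−d)/(u−d) = 0.4667 and values discount at R = 1.03.
At expiry t=2: V(2,0)=-64.4467, V(2,1)=-18.2557, V(2,2)=43.5053
(1,0): S=153.9700. Δ = (V_up−V_dn)/(S_up−S_dn) = (-18.2557−-64.4467)/(183.2243−137.0333) = 1.0000. V = [p*·-18.2557 + (1−p*)·-64.4467]/1.03 = -41.6417. B = V − Δ·S = -195.6117.
(1,1): S=205.8700. Δ = (V_up−V_dn)/(S_up−S_dn) = (43.5053−-18.2557)/(244.9853−183.2243) = 1.0000. V = [p*·43.5053 + (1−p*)·-18.2557]/1.03 = 10.2583. B = V − Δ·S = -195.6117.
(0,0): S=173.0000. Δ = (V_up−V_dn)/(S_up−S_dn) = (10.2583−-41.6417)/(205.8700−153.9700) = 1.0000. V = [p*·10.2583 + (1−p*)·-41.6417]/1.03 = -16.9142. B = V − Δ·S = -189.9142.
Each (Δ,B) replicates both successor values, so the strategy is self-financing and V0 is arbitrage-free.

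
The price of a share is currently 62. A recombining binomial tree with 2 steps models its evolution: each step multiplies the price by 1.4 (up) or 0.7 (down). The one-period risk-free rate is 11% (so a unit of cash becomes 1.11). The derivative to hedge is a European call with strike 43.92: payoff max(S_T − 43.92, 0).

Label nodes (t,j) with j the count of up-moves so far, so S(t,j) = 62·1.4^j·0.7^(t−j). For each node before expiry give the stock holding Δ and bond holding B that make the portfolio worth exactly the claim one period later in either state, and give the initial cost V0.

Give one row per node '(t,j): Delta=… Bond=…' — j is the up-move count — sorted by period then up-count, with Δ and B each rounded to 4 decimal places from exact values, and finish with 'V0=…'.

(0,0): Delta=0.8836 Bond=-26.5410
(1,0): Delta=0.5543 Bond=-15.1712
(1,1): Delta=1.0000 Bond=-39.5676
V0=28.2397

The replicating-portfolio and risk-neutral prices coincide; use p* = (1.11−0.7)/(1.4−0.7) = 0.5857 for the latter.
Terminal payoffs: V(2,0)=0.0000, V(2,1)=16.8400, V(2,2)=77.6000
  t=1,j=0: stock 43.4000 → up 60.7600 (V=16.8400), down 30.3800 (V=0.0000). Price 8.8860; hedge Δ=0.5543, bond B=-15.1712.
  t=1,j=1: stock 86.8000 → up 121.5200 (V=77.6000), down 60.7600 (V=16.8400). Price 47.2324; hedge Δ=1.0000, bond B=-39.5676.
  t=0,j=0: stock 62.0000 → up 86.8000 (V=47.2324), down 43.4000 (V=8.8860). Price 28.2397; hedge Δ=0.8836, bond B=-26.5410.
Self-financing check: at every node Δ·S+B equals the discounted successor values.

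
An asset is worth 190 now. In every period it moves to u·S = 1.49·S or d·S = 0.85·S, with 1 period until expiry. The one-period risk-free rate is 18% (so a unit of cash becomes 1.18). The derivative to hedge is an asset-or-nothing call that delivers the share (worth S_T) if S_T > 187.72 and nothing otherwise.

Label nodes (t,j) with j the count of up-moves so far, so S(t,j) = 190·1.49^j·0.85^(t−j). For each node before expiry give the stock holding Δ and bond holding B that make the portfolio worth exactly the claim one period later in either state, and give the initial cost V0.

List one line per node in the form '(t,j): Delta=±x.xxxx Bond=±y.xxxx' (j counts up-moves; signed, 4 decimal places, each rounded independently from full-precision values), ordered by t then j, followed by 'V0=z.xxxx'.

(0,0): Delta=2.3281 Bond=-318.6374
V0=123.7063

The replicating-portfolio and risk-neutral prices coincide; use p* = (1.18−0.85)/(1.49−0.85) = 0.5156 for the latter.
At expiry t=1: V(1,0)=0.0000, V(1,1)=283.1000
(0,0): S=190.0000. Δ = (V_up−V_dn)/(S_up−S_dn) = (283.1000−0.0000)/(283.1000−161.5000) = 2.3281. V = [p*·283.1000 + (1−p*)·0.0000]/1.18 = 123.7063. B = V − Δ·S = -318.6374.
Self-financing check: at every node Δ·S+B equals the discounted successor values.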